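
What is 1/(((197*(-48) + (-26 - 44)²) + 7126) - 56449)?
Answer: -1/53879 ≈ -1.8560e-5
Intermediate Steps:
1/(((197*(-48) + (-26 - 44)²) + 7126) - 56449) = 1/(((-9456 + (-70)²) + 7126) - 56449) = 1/(((-9456 + 4900) + 7126) - 56449) = 1/((-4556 + 7126) - 56449) = 1/(2570 - 56449) = 1/(-53879) = -1/53879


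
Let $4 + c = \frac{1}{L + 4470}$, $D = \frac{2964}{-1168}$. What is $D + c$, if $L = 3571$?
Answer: $- \frac{15349977}{2347972} \approx -6.5375$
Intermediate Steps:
$D = - \frac{741}{292}$ ($D = 2964 \left(- \frac{1}{1168}\right) = - \frac{741}{292} \approx -2.5377$)
$c = - \frac{32163}{8041}$ ($c = -4 + \frac{1}{3571 + 4470} = -4 + \frac{1}{8041} = - \frac{32163}{8041} \approx -3.9999$)
$D + c = - \frac{741}{292} - \frac{32163}{8041} = - \frac{15349977}{2347972}$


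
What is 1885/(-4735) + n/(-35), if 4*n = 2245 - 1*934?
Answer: -1294297/132580 ≈ -9.7624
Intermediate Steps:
n = 1311/4 (n = (2245 - 1*934)/4 = (2245 - 934)/4 = (¼)*1311 = 1311/4 ≈ 327.75)
1885/(-4735) + n/(-35) = 1885/(-4735) + (1311/4)/(-35) = 1885*(-1/4735) + (1311/4)*(-1/35) = -377/947 - 1311/140 = -1294297/132580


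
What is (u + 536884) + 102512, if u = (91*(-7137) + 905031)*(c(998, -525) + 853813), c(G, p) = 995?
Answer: 218458791108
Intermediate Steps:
u = 218458151712 (u = (91*(-7137) + 905031)*(995 + 853813) = (-649467 + 905031)*854808 = 255564*854808 = 218458151712)
(u + 536884) + 102512 = (218458151712 + 536884) + 102512 = 218458688596 + 102512 = 218458791108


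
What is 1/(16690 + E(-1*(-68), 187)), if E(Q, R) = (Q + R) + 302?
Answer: 1/17247 ≈ 5.7981e-5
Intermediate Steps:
E(Q, R) = 302 + Q + R
1/(16690 + E(-1*(-68), 187)) = 1/(16690 + (302 - 1*(-68) + 187)) = 1/(16690 + (302 + 68 + 187)) = 1/(16690 + 557) = 1/17247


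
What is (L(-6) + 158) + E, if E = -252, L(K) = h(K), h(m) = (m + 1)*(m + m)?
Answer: -34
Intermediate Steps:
h(m) = 2*m*(1 + m) (h(m) = (1 + m)*(2*m) = 2*m*(1 + m))
L(K) = 2*K*(1 + K)
(L(-6) + 158) + E = (2*(-6)*(1 - 6) + 158) - 252 = (2*(-6)*(-5) + 158) - 252 = (60 + 158) - 252 = 218 - 252 = -34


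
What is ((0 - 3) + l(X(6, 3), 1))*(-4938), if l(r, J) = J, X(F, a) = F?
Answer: 9876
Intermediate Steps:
((0 - 3) + l(X(6, 3), 1))*(-4938) = ((0 - 3) + 1)*(-4938) = (-3 + 1)*(-4938) = -2*(-4938) = 9876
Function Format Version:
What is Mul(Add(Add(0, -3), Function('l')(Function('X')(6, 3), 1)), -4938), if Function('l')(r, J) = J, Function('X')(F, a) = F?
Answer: 9876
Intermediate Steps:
Mul(Add(Add(0, -3), Function('l')(Function('X')(6, 3), 1)), -4938) = Mul(Add(Add(0, -3), 1), -4938) = Mul(Add(-3, 1), -4938) = Mul(-2, -4938) = 9876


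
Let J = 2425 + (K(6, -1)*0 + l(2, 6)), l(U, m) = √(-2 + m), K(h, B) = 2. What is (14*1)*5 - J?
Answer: -2357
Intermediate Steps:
J = 2427 (J = 2425 + (2*0 + √(-2 + 6)) = 2425 + (0 + √4) = 2425 + (0 + 2) = 2425 + 2 = 2427)
(14*1)*5 - J = (14*1)*5 - 1*2427 = 14*5 - 2427 = 70 - 2427 = -2357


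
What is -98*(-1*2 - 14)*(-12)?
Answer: -18816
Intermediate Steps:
-98*(-1*2 - 14)*(-12) = -98*(-2 - 14)*(-12) = -(-1568)*(-12) = -98*192 = -18816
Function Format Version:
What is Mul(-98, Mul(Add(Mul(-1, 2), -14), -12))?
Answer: -18816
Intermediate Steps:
Mul(-98, Mul(Add(Mul(-1, 2), -14), -12)) = Mul(-98, Mul(Add(-2, -14), -12)) = Mul(-98, Mul(-16, -12)) = Mul(-98, 192) = -18816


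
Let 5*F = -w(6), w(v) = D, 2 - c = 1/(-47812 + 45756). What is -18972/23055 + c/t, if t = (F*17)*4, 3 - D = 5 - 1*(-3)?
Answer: -852537387/1074424480 ≈ -0.79348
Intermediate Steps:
c = 4113/2056 (c = 2 - 1/(-47812 + 45756) = 2 - 1/(-2056) = 2 - 1*(-1/2056) = 2 + 1/2056 = 4113/2056 ≈ 2.0005)
D = -5 (D = 3 - (5 - 1*(-3)) = 3 - (5 + 3) = 3 - 1*8 = 3 - 8 = -5)
w(v) = -5
F = 1 (F = (-1*(-5))/5 = (⅕)*5 = 1)
t = 68 (t = (1*17)*4 = 17*4 = 68)
-18972/23055 + c/t = -18972/23055 + (4113/2056)/68 = -18972*1/23055 + (4113/2056)*(1/68) = -6324/7685 + 4113/139808 = -852537387/1074424480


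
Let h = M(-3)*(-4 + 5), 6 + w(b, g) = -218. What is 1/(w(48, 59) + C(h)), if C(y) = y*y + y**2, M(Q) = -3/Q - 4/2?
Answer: -1/222 ≈ -0.0045045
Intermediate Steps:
M(Q) = -2 - 3/Q (M(Q) = -3/Q - 4*1/2 = -3/Q - 2 = -2 - 3/Q)
w(b, g) = -224 (w(b, g) = -6 - 218 = -224)
h = -1 (h = (-2 - 3/(-3))*(-4 + 5) = (-2 - 3*(-1/3))*1 = (-2 + 1)*1 = -1*1 = -1)
C(y) = 2*y**2 (C(y) = y**2 + y**2 = 2*y**2)
1/(w(48, 59) + C(h)) = 1/(-224 + 2*(-1)**2) = 1/(-224 + 2*1) = 1/(-224 + 2) = 1/(-222) = -1/222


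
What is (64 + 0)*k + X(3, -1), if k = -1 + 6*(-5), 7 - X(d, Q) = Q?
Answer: -1976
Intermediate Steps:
X(d, Q) = 7 - Q
k = -31 (k = -1 - 30 = -31)
(64 + 0)*k + X(3, -1) = (64 + 0)*(-31) + (7 - 1*(-1)) = 64*(-31) + (7 + 1) = -1984 + 8 = -1976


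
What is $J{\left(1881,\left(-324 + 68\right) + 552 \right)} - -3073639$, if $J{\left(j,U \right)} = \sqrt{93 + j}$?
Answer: $3073639 + \sqrt{1974} \approx 3.0737 \cdot 10^{6}$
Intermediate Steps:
$J{\left(1881,\left(-324 + 68\right) + 552 \right)} - -3073639 = \sqrt{93 + 1881} - -3073639 = \sqrt{1974} + 3073639 = 3073639 + \sqrt{1974}$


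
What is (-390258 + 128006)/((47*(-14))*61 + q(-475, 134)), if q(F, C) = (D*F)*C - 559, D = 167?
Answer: 262252/10670247 ≈ 0.024578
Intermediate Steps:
q(F, C) = -559 + 167*C*F (q(F, C) = (167*F)*C - 559 = 167*C*F - 559 = -559 + 167*C*F)
(-390258 + 128006)/((47*(-14))*61 + q(-475, 134)) = (-390258 + 128006)/((47*(-14))*61 + (-559 + 167*134*(-475))) = -262252/(-658*61 + (-559 - 10629550)) = -262252/(-40138 - 10630109) = -262252/(-10670247) = -262252*(-1/10670247) = 262252/10670247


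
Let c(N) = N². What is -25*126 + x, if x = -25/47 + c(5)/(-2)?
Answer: -297325/94 ≈ -3163.0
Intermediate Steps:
x = -1225/94 (x = -25/47 + 5²/(-2) = -25*1/47 + 25*(-½) = -25/47 - 25/2 = -1225/94 ≈ -13.032)
-25*126 + x = -25*126 - 1225/94 = -3150 - 1225/94 = -297325/94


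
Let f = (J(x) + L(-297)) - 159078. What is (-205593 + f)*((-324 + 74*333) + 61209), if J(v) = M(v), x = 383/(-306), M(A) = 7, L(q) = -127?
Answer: -31199479857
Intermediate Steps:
x = -383/306 (x = 383*(-1/306) = -383/306 ≈ -1.2516)
J(v) = 7
f = -159198 (f = (7 - 127) - 159078 = -120 - 159078 = -159198)
(-205593 + f)*((-324 + 74*333) + 61209) = (-205593 - 159198)*((-324 + 74*333) + 61209) = -364791*((-324 + 24642) + 61209) = -364791*(24318 + 61209) = -364791*85527 = -31199479857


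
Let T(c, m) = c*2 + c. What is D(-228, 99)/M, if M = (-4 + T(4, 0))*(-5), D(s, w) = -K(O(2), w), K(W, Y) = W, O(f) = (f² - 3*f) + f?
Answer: 0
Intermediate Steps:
O(f) = f² - 2*f
D(s, w) = 0 (D(s, w) = -2*(-2 + 2) = -2*0 = -1*0 = 0)
T(c, m) = 3*c (T(c, m) = 2*c + c = 3*c)
M = -40 (M = (-4 + 3*4)*(-5) = (-4 + 12)*(-5) = 8*(-5) = -40)
D(-228, 99)/M = 0/(-40) = 0*(-1/40) = 0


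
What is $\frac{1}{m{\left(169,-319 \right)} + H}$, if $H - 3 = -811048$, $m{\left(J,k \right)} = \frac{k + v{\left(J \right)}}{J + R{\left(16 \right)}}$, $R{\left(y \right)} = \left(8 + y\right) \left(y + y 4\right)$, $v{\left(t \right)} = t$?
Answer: $- \frac{2089}{1694273155} \approx -1.233 \cdot 10^{-6}$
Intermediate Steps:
$R{\left(y \right)} = 5 y \left(8 + y\right)$ ($R{\left(y \right)} = \left(8 + y\right) \left(y + 4 y\right) = \left(8 + y\right) 5 y = 5 y \left(8 + y\right)$)
$m{\left(J,k \right)} = \frac{J + k}{1920 + J}$ ($m{\left(J,k \right)} = \frac{k + J}{J + 5 \cdot 16 \left(8 + 16\right)} = \frac{J + k}{J + 5 \cdot 16 \cdot 24} = \frac{J + k}{J + 1920} = \frac{J + k}{1920 + J}$)
$H = -811045$ ($H = 3 - 811048 = -811045$)
$\frac{1}{m{\left(169,-319 \right)} + H} = \frac{1}{\frac{169 - 319}{1920 + 169} - 811045} = \frac{1}{\frac{1}{2089} \left(-150\right) - 811045} = \frac{1}{- \frac{150}{2089} - 811045} = \frac{1}{- \frac{1694273155}{2089}} = - \frac{2089}{1694273155}$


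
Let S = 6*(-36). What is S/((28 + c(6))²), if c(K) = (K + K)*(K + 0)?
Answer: -27/1250 ≈ -0.021600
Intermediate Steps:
c(K) = 2*K² (c(K) = (2*K)*K = 2*K²)
S = -216
S/((28 + c(6))²) = -216/(28 + 2*6²)² = -216/(28 + 2*36)² = -216/(28 + 72)² = -216/(100²) = -216/10000 = -216*1/10000 = -27/1250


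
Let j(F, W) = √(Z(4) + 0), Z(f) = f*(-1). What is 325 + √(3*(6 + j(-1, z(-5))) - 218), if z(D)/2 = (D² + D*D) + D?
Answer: 325 + √(-200 + 6*I) ≈ 325.21 + 14.144*I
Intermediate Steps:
Z(f) = -f
z(D) = 2*D + 4*D² (z(D) = 2*((D² + D*D) + D) = 2*((D² + D²) + D) = 2*(2*D² + D) = 2*(D + 2*D²) = 2*D + 4*D²)
j(F, W) = 2*I (j(F, W) = √(-1*4 + 0) = √(-4 + 0) = √(-4) = 2*I)
325 + √(3*(6 + j(-1, z(-5))) - 218) = 325 + √(3*(6 + 2*I) - 218) = 325 + √((18 + 6*I) - 218) = 325 + √(-200 + 6*I)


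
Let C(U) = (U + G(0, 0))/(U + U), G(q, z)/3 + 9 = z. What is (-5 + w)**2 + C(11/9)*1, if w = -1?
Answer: 280/11 ≈ 25.455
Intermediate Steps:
G(q, z) = -27 + 3*z
C(U) = (-27 + U)/(2*U) (C(U) = (U + (-27 + 3*0))/(U + U) = (U + (-27 + 0))/((2*U)) = (U - 27)*(1/(2*U)) = (-27 + U)*(1/(2*U)) = (-27 + U)/(2*U))
(-5 + w)**2 + C(11/9)*1 = (-5 - 1)**2 + ((-27 + 11/9)/(2*((11/9))))*1 = (-6)**2 + ((-27 + 11*(1/9))/(2*((11*(1/9)))))*1 = 36 + ((-27 + 11/9)/(2*(11/9)))*1 = 36 + ((1/2)*(9/11)*(-232/9))*1 = 36 - 116/11*1 = 36 - 116/11 = 280/11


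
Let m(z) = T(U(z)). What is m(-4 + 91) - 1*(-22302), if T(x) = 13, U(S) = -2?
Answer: 22315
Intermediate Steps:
m(z) = 13
m(-4 + 91) - 1*(-22302) = 13 - 1*(-22302) = 13 + 22302 = 22315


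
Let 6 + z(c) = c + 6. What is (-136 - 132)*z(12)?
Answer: -3216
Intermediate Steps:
z(c) = c (z(c) = -6 + (c + 6) = -6 + (6 + c) = c)
(-136 - 132)*z(12) = (-136 - 132)*12 = -268*12 = -3216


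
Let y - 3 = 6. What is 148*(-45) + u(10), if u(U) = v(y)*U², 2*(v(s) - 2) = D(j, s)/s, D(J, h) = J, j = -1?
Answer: -58190/9 ≈ -6465.6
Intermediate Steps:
y = 9 (y = 3 + 6 = 9)
v(s) = 2 - 1/(2*s) (v(s) = 2 + (-1/s)/2 = 2 - 1/(2*s))
u(U) = 35*U²/18 (u(U) = (2 - ½/9)*U² = (2 - ½*⅑)*U² = (2 - 1/18)*U² = 35*U²/18)
148*(-45) + u(10) = 148*(-45) + (35/18)*10² = -6660 + (35/18)*100 = -6660 + 1750/9 = -58190/9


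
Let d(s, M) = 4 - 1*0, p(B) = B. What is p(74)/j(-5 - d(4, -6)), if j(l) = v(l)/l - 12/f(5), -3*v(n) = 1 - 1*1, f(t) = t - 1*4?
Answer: -37/6 ≈ -6.1667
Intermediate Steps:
f(t) = -4 + t (f(t) = t - 4 = -4 + t)
v(n) = 0 (v(n) = -(1 - 1*1)/3 = -(1 - 1)/3 = -⅓*0 = 0)
d(s, M) = 4 (d(s, M) = 4 + 0 = 4)
j(l) = -12 (j(l) = 0/l - 12/(-4 + 5) = 0 - 12/1 = 0 - 12*1 = 0 - 12 = -12)
p(74)/j(-5 - d(4, -6)) = 74/(-12) = 74*(-1/12) = -37/6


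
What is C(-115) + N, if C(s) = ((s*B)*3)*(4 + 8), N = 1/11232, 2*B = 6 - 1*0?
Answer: -139501439/11232 ≈ -12420.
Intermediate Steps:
B = 3 (B = (6 - 1*0)/2 = (6 + 0)/2 = (1/2)*6 = 3)
N = 1/11232 ≈ 8.9031e-5
C(s) = 108*s (C(s) = ((s*3)*3)*(4 + 8) = ((3*s)*3)*12 = (9*s)*12 = 108*s)
C(-115) + N = 108*(-115) + 1/11232 = -12420 + 1/11232 = -139501439/11232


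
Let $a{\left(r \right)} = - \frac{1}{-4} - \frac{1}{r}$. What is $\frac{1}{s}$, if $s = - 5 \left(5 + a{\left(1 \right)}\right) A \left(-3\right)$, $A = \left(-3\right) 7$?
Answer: $- \frac{4}{5355} \approx -0.00074697$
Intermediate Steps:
$a{\left(r \right)} = \frac{1}{4} - \frac{1}{r}$ ($a{\left(r \right)} = \left(-1\right) \left(- \frac{1}{4}\right) - \frac{1}{r} = \frac{1}{4} - \frac{1}{r}$)
$A = -21$
$s = - \frac{5355}{4}$ ($s = - 5 \left(5 + \frac{-4 + 1}{4 \cdot 1}\right) \left(-21\right) \left(-3\right) = - 5 \left(5 + \frac{1}{4} \cdot 1 \left(-3\right)\right) \left(-21\right) \left(-3\right) = - 5 \left(5 - \frac{3}{4}\right) \left(-21\right) \left(-3\right) = \left(-5\right) \frac{17}{4} \left(-21\right) \left(-3\right) = \left(- \frac{85}{4}\right) \left(-21\right) \left(-3\right) = \frac{1785}{4} \left(-3\right) = - \frac{5355}{4} \approx -1338.8$)
$\frac{1}{s} = \frac{1}{- \frac{5355}{4}} = - \frac{4}{5355}$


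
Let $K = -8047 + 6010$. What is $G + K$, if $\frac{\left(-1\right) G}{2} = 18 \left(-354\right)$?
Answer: $10707$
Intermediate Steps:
$K = -2037$
$G = 12744$ ($G = - 2 \cdot 18 \left(-354\right) = \left(-2\right) \left(-6372\right) = 12744$)
$G + K = 12744 - 2037 = 10707$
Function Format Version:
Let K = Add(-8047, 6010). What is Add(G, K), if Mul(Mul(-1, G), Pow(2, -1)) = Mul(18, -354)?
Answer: 10707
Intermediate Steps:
K = -2037
G = 12744 (G = Mul(-2, Mul(18, -354)) = Mul(-2, -6372) = 12744)
Add(G, K) = Add(12744, -2037) = 10707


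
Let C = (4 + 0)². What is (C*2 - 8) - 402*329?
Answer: -132234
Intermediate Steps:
C = 16 (C = 4² = 16)
(C*2 - 8) - 402*329 = (16*2 - 8) - 402*329 = (32 - 8) - 132258 = 24 - 132258 = -132234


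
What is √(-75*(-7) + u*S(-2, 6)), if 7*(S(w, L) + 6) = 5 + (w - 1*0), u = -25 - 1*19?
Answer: 3*√4193/7 ≈ 27.751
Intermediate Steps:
u = -44 (u = -25 - 19 = -44)
S(w, L) = -37/7 + w/7 (S(w, L) = -6 + (5 + (w - 1*0))/7 = -6 + (5 + (w + 0))/7 = -6 + (5 + w)/7 = -6 + (5/7 + w/7) = -37/7 + w/7)
√(-75*(-7) + u*S(-2, 6)) = √(-75*(-7) - 44*(-37/7 + (⅐)*(-2))) = √(525 - 44*(-37/7 - 2/7)) = √(525 - 44*(-39/7)) = √(525 + 1716/7) = √(5391/7) = 3*√4193/7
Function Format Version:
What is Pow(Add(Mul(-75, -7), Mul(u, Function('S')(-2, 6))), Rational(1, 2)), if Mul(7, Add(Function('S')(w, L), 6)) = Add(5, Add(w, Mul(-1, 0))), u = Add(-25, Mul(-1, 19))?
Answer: Mul(Rational(3, 7), Pow(4193, Rational(1, 2))) ≈ 27.751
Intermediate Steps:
u = -44 (u = Add(-25, -19) = -44)
Function('S')(w, L) = Add(Rational(-37, 7), Mul(Rational(1, 7), w)) (Function('S')(w, L) = Add(-6, Mul(Rational(1, 7), Add(5, Add(w, Mul(-1, 0))))) = Add(-6, Mul(Rational(1, 7), Add(5, Add(w, 0)))) = Add(-6, Mul(Rational(1, 7), Add(5, w))) = Add(-6, Add(Rational(5, 7), Mul(Rational(1, 7), w))) = Add(Rational(-37, 7), Mul(Rational(1, 7), w)))
Pow(Add(Mul(-75, -7), Mul(u, Function('S')(-2, 6))), Rational(1, 2)) = Pow(Add(Mul(-75, -7), Mul(-44, Add(Rational(-37, 7), Mul(Rational(1, 7), -2)))), Rational(1, 2)) = Pow(Add(525, Mul(-44, Add(Rational(-37, 7), Rational(-2, 7)))), Rational(1, 2)) = Pow(Add(525, Mul(-44, Rational(-39, 7))), Rational(1, 2)) = Pow(Add(525, Rational(1716, 7)), Rational(1, 2)) = Pow(Rational(5391, 7), Rational(1, 2)) = Mul(Rational(3, 7), Pow(4193, Rational(1, 2)))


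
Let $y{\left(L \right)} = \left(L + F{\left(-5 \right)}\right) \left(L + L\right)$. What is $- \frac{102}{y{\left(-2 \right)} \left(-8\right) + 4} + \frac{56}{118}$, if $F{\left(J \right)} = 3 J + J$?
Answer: $\frac{12809}{20650} \approx 0.62029$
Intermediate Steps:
$F{\left(J \right)} = 4 J$
$y{\left(L \right)} = 2 L \left(-20 + L\right)$ ($y{\left(L \right)} = \left(L + 4 \left(-5\right)\right) \left(L + L\right) = \left(L - 20\right) 2 L = \left(-20 + L\right) 2 L = 2 L \left(-20 + L\right)$)
$- \frac{102}{y{\left(-2 \right)} \left(-8\right) + 4} + \frac{56}{118} = - \frac{102}{2 \left(-2\right) \left(-20 - 2\right) \left(-8\right) + 4} + \frac{56}{118} = - \frac{102}{2 \left(-2\right) \left(-22\right) \left(-8\right) + 4} + 56 \cdot \frac{1}{118} = - \frac{102}{88 \left(-8\right) + 4} + \frac{28}{59} = - \frac{102}{-704 + 4} + \frac{28}{59} = - \frac{102}{-700} + \frac{28}{59} = \left(-102\right) \left(- \frac{1}{700}\right) + \frac{28}{59} = \frac{51}{350} + \frac{28}{59} = \frac{12809}{20650}$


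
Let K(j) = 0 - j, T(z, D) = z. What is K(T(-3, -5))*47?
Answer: 141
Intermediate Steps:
K(j) = -j
K(T(-3, -5))*47 = -1*(-3)*47 = 3*47 = 141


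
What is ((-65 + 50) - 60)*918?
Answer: -68850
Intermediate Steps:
((-65 + 50) - 60)*918 = (-15 - 60)*918 = -75*918 = -68850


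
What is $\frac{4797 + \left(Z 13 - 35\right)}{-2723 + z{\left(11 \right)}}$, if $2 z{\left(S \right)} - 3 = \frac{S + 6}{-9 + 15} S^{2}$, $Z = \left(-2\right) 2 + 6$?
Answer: $- \frac{57456}{30601} \approx -1.8776$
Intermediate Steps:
$Z = 2$ ($Z = -4 + 6 = 2$)
$z{\left(S \right)} = \frac{3}{2} + \frac{S^{2} \left(1 + \frac{S}{6}\right)}{2}$ ($z{\left(S \right)} = \frac{3}{2} + \frac{\frac{S + 6}{-9 + 15} S^{2}}{2} = \frac{3}{2} + \frac{\frac{6 + S}{6} S^{2}}{2} = \frac{3}{2} + \frac{\left(6 + S\right) \frac{1}{6} S^{2}}{2} = \frac{3}{2} + \frac{\left(1 + \frac{S}{6}\right) S^{2}}{2} = \frac{3}{2} + \frac{S^{2} \left(1 + \frac{S}{6}\right)}{2}$)
$\frac{4797 + \left(Z 13 - 35\right)}{-2723 + z{\left(11 \right)}} = \frac{4797 + \left(2 \cdot 13 - 35\right)}{-2723 + \left(\frac{3}{2} + \frac{11^{2}}{2} + \frac{11^{3}}{12}\right)} = \frac{4797 + \left(26 - 35\right)}{-2723 + \left(\frac{3}{2} + \frac{1}{2} \cdot 121 + \frac{1}{12} \cdot 1331\right)} = \frac{4797 - 9}{-2723 + \left(\frac{3}{2} + \frac{121}{2} + \frac{1331}{12}\right)} = \frac{4788}{-2723 + \frac{2075}{12}} = \frac{4788}{- \frac{30601}{12}} = 4788 \left(- \frac{12}{30601}\right) = - \frac{57456}{30601}$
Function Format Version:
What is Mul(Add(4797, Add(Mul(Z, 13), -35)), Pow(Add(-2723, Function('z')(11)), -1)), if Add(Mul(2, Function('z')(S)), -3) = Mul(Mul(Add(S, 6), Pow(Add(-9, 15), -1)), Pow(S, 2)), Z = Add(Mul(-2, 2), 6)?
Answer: Rational(-57456, 30601) ≈ -1.8776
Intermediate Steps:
Z = 2 (Z = Add(-4, 6) = 2)
Function('z')(S) = Add(Rational(3, 2), Mul(Rational(1, 2), Pow(S, 2), Add(1, Mul(Rational(1, 6), S)))) (Function('z')(S) = Add(Rational(3, 2), Mul(Rational(1, 2), Mul(Mul(Add(S, 6), Pow(Add(-9, 15), -1)), Pow(S, 2)))) = Add(Rational(3, 2), Mul(Rational(1, 2), Mul(Mul(Add(6, S), Pow(6, -1)), Pow(S, 2)))) = Add(Rational(3, 2), Mul(Rational(1, 2), Mul(Mul(Add(6, S), Rational(1, 6)), Pow(S, 2)))) = Add(Rational(3, 2), Mul(Rational(1, 2), Mul(Add(1, Mul(Rational(1, 6), S)), Pow(S, 2)))) = Add(Rational(3, 2), Mul(Rational(1, 2), Mul(Pow(S, 2), Add(1, Mul(Rational(1, 6), S))))) = Add(Rational(3, 2), Mul(Rational(1, 2), Pow(S, 2), Add(1, Mul(Rational(1, 6), S)))))
Mul(Add(4797, Add(Mul(Z, 13), -35)), Pow(Add(-2723, Function('z')(11)), -1)) = Mul(Add(4797, Add(Mul(2, 13), -35)), Pow(Add(-2723, Add(Rational(3, 2), Mul(Rational(1, 2), Pow(11, 2)), Mul(Rational(1, 12), Pow(11, 3)))), -1)) = Mul(Add(4797, Add(26, -35)), Pow(Add(-2723, Add(Rational(3, 2), Mul(Rational(1, 2), 121), Mul(Rational(1, 12), 1331))), -1)) = Mul(Add(4797, -9), Pow(Add(-2723, Add(Rational(3, 2), Rational(121, 2), Rational(1331, 12))), -1)) = Mul(4788, Pow(Add(-2723, Rational(2075, 12)), -1)) = Mul(4788, Pow(Rational(-30601, 12), -1)) = Mul(4788, Rational(-12, 30601)) = Rational(-57456, 30601)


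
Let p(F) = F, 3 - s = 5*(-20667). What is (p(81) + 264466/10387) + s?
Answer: 1074477619/10387 ≈ 1.0344e+5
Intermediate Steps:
s = 103338 (s = 3 - 5*(-20667) = 3 - 1*(-103335) = 3 + 103335 = 103338)
(p(81) + 264466/10387) + s = (81 + 264466/10387) + 103338 = 1105813/10387 + 103338 = 1074477619/10387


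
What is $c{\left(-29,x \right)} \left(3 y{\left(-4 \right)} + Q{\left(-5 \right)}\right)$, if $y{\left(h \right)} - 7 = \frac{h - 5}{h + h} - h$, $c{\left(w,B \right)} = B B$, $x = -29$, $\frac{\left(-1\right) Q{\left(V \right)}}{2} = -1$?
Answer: $\frac{258187}{8} \approx 32273.0$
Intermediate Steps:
$Q{\left(V \right)} = 2$ ($Q{\left(V \right)} = \left(-2\right) \left(-1\right) = 2$)
$c{\left(w,B \right)} = B^{2}$
$y{\left(h \right)} = 7 - h + \frac{-5 + h}{2 h}$ ($y{\left(h \right)} = 7 - \left(h - \frac{h - 5}{h + h}\right) = 7 - \left(h - \frac{-5 + h}{2 h}\right) = 7 - h + \frac{-5 + h}{2 h}$)
$c{\left(-29,x \right)} \left(3 y{\left(-4 \right)} + Q{\left(-5 \right)}\right) = \left(-29\right)^{2} \left(3 \left(\frac{15}{2} - -4 - \frac{5}{2 \left(-4\right)}\right) + 2\right) = 841 \left(3 \left(\frac{15}{2} + 4 - - \frac{5}{8}\right) + 2\right) = 841 \left(3 \left(\frac{15}{2} + 4 + \frac{5}{8}\right) + 2\right) = 841 \left(3 \cdot \frac{97}{8} + 2\right) = 841 \left(\frac{291}{8} + 2\right) = 841 \cdot \frac{307}{8} = \frac{258187}{8}$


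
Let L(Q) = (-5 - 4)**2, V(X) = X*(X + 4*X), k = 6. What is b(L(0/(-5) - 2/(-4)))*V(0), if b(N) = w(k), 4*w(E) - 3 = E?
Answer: 0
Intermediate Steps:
w(E) = 3/4 + E/4
V(X) = 5*X**2 (V(X) = X*(5*X) = 5*X**2)
L(Q) = 81 (L(Q) = (-9)**2 = 81)
b(N) = 9/4 (b(N) = 3/4 + (1/4)*6 = 3/4 + 3/2 = 9/4)
b(L(0/(-5) - 2/(-4)))*V(0) = 9*(5*0**2)/4 = 9*(5*0)/4 = (9/4)*0 = 0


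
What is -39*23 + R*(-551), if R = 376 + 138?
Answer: -284111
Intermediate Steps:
R = 514
-39*23 + R*(-551) = -39*23 + 514*(-551) = -897 - 283214 = -284111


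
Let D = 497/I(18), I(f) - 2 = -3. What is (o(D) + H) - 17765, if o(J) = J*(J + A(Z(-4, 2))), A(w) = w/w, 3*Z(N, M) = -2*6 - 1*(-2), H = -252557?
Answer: -23810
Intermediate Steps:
I(f) = -1 (I(f) = 2 - 3 = -1)
Z(N, M) = -10/3 (Z(N, M) = (-2*6 - 1*(-2))/3 = (-12 + 2)/3 = (⅓)*(-10) = -10/3)
A(w) = 1
D = -497 (D = 497/(-1) = 497*(-1) = -497)
o(J) = J*(1 + J) (o(J) = J*(J + 1) = J*(1 + J))
(o(D) + H) - 17765 = (-497*(1 - 497) - 252557) - 17765 = (-497*(-496) - 252557) - 17765 = (246512 - 252557) - 17765 = -6045 - 17765 = -23810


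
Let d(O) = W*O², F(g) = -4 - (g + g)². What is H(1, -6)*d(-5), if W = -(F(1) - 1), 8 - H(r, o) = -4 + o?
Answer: 4050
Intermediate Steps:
H(r, o) = 12 - o (H(r, o) = 8 - (-4 + o) = 8 + (4 - o) = 12 - o)
F(g) = -4 - 4*g² (F(g) = -4 - (2*g)² = -4 - 4*g²)
W = 9 (W = -((-4 - 4*1²) - 1) = -((-4 - 4*1) - 1) = -((-4 - 4) - 1) = -(-8 - 1) = -1*(-9) = 9)
d(O) = 9*O²
H(1, -6)*d(-5) = (12 - 1*(-6))*(9*(-5)²) = (12 + 6)*(9*25) = 18*225 = 4050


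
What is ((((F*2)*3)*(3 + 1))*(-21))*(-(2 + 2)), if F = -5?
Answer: -10080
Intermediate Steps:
((((F*2)*3)*(3 + 1))*(-21))*(-(2 + 2)) = (((-5*2*3)*(3 + 1))*(-21))*(-(2 + 2)) = ((-10*3*4)*(-21))*(-1*4) = (-30*4*(-21))*(-4) = -120*(-21)*(-4) = 2520*(-4) = -10080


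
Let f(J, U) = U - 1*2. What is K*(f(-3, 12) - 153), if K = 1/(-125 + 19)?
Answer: 143/106 ≈ 1.3491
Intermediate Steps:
f(J, U) = -2 + U (f(J, U) = U - 2 = -2 + U)
K = -1/106 (K = 1/(-106) = -1/106 ≈ -0.0094340)
K*(f(-3, 12) - 153) = -((-2 + 12) - 153)/106 = -(10 - 153)/106 = -1/106*(-143) = 143/106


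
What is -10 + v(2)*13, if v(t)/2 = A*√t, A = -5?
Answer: -10 - 130*√2 ≈ -193.85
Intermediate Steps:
v(t) = -10*√t (v(t) = 2*(-5*√t) = -10*√t)
-10 + v(2)*13 = -10 - 10*√2*13 = -10 - 130*√2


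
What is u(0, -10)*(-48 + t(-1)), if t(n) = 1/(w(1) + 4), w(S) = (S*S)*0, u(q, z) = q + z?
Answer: 955/2 ≈ 477.50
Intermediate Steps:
w(S) = 0 (w(S) = S²*0 = 0)
t(n) = ¼ (t(n) = 1/(0 + 4) = 1/4 = ¼)
u(0, -10)*(-48 + t(-1)) = (0 - 10)*(-48 + ¼) = -10*(-191/4) = 955/2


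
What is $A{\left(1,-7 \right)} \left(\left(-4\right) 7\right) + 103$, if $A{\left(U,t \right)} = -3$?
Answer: $187$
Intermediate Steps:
$A{\left(1,-7 \right)} \left(\left(-4\right) 7\right) + 103 = - 3 \left(\left(-4\right) 7\right) + 103 = \left(-3\right) \left(-28\right) + 103 = 84 + 103 = 187$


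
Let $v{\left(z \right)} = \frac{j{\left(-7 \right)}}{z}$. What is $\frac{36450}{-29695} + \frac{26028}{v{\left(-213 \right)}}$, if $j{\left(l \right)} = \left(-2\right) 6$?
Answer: $\frac{2743792893}{5939} \approx 4.62 \cdot 10^{5}$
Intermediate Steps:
$j{\left(l \right)} = -12$
$v{\left(z \right)} = - \frac{12}{z}$
$\frac{36450}{-29695} + \frac{26028}{v{\left(-213 \right)}} = \frac{36450}{-29695} + \frac{26028}{\left(-12\right) \frac{1}{-213}} = 36450 \left(- \frac{1}{29695}\right) + \frac{26028}{\left(-12\right) \left(- \frac{1}{213}\right)} = - \frac{7290}{5939} + \frac{26028}{\frac{4}{71}} = - \frac{7290}{5939} + 26028 \cdot \frac{71}{4} = - \frac{7290}{5939} + 461997 = \frac{2743792893}{5939}$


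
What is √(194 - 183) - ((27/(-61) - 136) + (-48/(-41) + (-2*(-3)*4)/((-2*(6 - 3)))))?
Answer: 348319/2501 + √11 ≈ 142.59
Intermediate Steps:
√(194 - 183) - ((27/(-61) - 136) + (-48/(-41) + (-2*(-3)*4)/((-2*(6 - 3))))) = √11 - ((27*(-1/61) - 136) + (-48*(-1/41) + (6*4)/((-2*3)))) = √11 - ((-27/61 - 136) + (48/41 + 24/(-6))) = √11 - (-8323/61 + (48/41 + 24*(-⅙))) = √11 - (-8323/61 + (48/41 - 4)) = √11 - (-8323/61 - 116/41) = √11 - 1*(-348319/2501) = √11 + 348319/2501 = 348319/2501 + √11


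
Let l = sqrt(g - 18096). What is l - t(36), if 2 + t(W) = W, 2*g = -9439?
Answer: -34 + I*sqrt(91262)/2 ≈ -34.0 + 151.05*I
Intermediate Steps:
g = -9439/2 (g = (1/2)*(-9439) = -9439/2 ≈ -4719.5)
t(W) = -2 + W
l = I*sqrt(91262)/2 (l = sqrt(-9439/2 - 18096) = sqrt(-45631/2) = I*sqrt(91262)/2 ≈ 151.05*I)
l - t(36) = I*sqrt(91262)/2 - (-2 + 36) = I*sqrt(91262)/2 - 1*34 = I*sqrt(91262)/2 - 34 = -34 + I*sqrt(91262)/2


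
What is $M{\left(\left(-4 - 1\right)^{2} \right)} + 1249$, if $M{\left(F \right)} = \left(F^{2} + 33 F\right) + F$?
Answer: $2724$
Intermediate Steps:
$M{\left(F \right)} = F^{2} + 34 F$
$M{\left(\left(-4 - 1\right)^{2} \right)} + 1249 = \left(-4 - 1\right)^{2} \left(34 + \left(-4 - 1\right)^{2}\right) + 1249 = \left(-5\right)^{2} \left(34 + \left(-5\right)^{2}\right) + 1249 = 25 \left(34 + 25\right) + 1249 = 25 \cdot 59 + 1249 = 1475 + 1249 = 2724$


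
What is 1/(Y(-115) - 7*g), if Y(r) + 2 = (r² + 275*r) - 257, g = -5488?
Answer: 1/19757 ≈ 5.0615e-5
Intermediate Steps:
Y(r) = -259 + r² + 275*r (Y(r) = -2 + ((r² + 275*r) - 257) = -2 + (-257 + r² + 275*r) = -259 + r² + 275*r)
1/(Y(-115) - 7*g) = 1/((-259 + (-115)² + 275*(-115)) - 7*(-5488)) = 1/((-259 + 13225 - 31625) + 38416) = 1/(-18659 + 38416) = 1/19757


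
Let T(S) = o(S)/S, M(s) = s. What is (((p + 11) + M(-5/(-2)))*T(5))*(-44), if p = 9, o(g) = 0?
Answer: 0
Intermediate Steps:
T(S) = 0 (T(S) = 0/S = 0)
(((p + 11) + M(-5/(-2)))*T(5))*(-44) = (((9 + 11) - 5/(-2))*0)*(-44) = ((20 - 5*(-½))*0)*(-44) = ((20 + 5/2)*0)*(-44) = ((45/2)*0)*(-44) = 0*(-44) = 0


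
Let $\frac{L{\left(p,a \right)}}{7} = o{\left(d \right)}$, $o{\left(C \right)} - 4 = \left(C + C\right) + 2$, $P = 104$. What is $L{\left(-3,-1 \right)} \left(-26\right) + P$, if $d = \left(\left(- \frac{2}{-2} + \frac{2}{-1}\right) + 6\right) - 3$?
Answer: $-1716$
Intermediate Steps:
$d = 2$ ($d = \left(\left(\left(-2\right) \left(- \frac{1}{2}\right) + 2 \left(-1\right)\right) + 6\right) - 3 = \left(\left(1 - 2\right) + 6\right) - 3 = \left(-1 + 6\right) - 3 = 5 - 3 = 2$)
$o{\left(C \right)} = 6 + 2 C$ ($o{\left(C \right)} = 4 + \left(\left(C + C\right) + 2\right) = 4 + \left(2 C + 2\right) = 4 + \left(2 + 2 C\right) = 6 + 2 C$)
$L{\left(p,a \right)} = 70$ ($L{\left(p,a \right)} = 7 \left(6 + 2 \cdot 2\right) = 7 \left(6 + 4\right) = 7 \cdot 10 = 70$)
$L{\left(-3,-1 \right)} \left(-26\right) + P = 70 \left(-26\right) + 104 = -1820 + 104 = -1716$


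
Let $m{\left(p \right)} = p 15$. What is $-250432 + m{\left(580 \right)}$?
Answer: $-241732$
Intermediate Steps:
$m{\left(p \right)} = 15 p$
$-250432 + m{\left(580 \right)} = -250432 + 15 \cdot 580 = -250432 + 8700 = -241732$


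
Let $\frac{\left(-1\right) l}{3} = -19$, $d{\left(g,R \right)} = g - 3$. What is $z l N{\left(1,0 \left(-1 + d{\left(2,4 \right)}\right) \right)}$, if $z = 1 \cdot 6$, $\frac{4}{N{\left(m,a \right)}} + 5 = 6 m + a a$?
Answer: $1368$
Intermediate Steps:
$d{\left(g,R \right)} = -3 + g$
$N{\left(m,a \right)} = \frac{4}{-5 + a^{2} + 6 m}$ ($N{\left(m,a \right)} = \frac{4}{-5 + \left(6 m + a a\right)} = \frac{4}{-5 + \left(6 m + a^{2}\right)} = \frac{4}{-5 + \left(a^{2} + 6 m\right)} = \frac{4}{-5 + a^{2} + 6 m}$)
$l = 57$ ($l = \left(-3\right) \left(-19\right) = 57$)
$z = 6$
$z l N{\left(1,0 \left(-1 + d{\left(2,4 \right)}\right) \right)} = 6 \cdot 57 \frac{4}{-5 + \left(0 \left(-1 + \left(-3 + 2\right)\right)\right)^{2} + 6 \cdot 1} = 342 \frac{4}{-5 + \left(0 \left(-1 - 1\right)\right)^{2} + 6} = 342 \frac{4}{-5 + \left(0 \left(-2\right)\right)^{2} + 6} = 342 \frac{4}{-5 + 0^{2} + 6} = 342 \frac{4}{-5 + 0 + 6} = 342 \cdot \frac{4}{1} = 342 \cdot 4 \cdot 1 = 342 \cdot 4 = 1368$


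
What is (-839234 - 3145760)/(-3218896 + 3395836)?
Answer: -1992497/88470 ≈ -22.522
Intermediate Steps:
(-839234 - 3145760)/(-3218896 + 3395836) = -3984994/176940 = -3984994*1/176940 = -1992497/88470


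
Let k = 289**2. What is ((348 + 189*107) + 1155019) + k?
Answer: 1259111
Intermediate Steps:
k = 83521
((348 + 189*107) + 1155019) + k = ((348 + 189*107) + 1155019) + 83521 = ((348 + 20223) + 1155019) + 83521 = (20571 + 1155019) + 83521 = 1175590 + 83521 = 1259111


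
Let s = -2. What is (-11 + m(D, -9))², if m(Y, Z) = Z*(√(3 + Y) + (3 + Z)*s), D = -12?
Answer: 13432 + 6426*I ≈ 13432.0 + 6426.0*I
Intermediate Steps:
m(Y, Z) = Z*(-6 + √(3 + Y) - 2*Z) (m(Y, Z) = Z*(√(3 + Y) + (3 + Z)*(-2)) = Z*(√(3 + Y) + (-6 - 2*Z)) = Z*(-6 + √(3 + Y) - 2*Z))
(-11 + m(D, -9))² = (-11 - 9*(-6 + √(3 - 12) - 2*(-9)))² = (-11 - 9*(-6 + √(-9) + 18))² = (-11 - 9*(-6 + 3*I + 18))² = (-11 - 9*(12 + 3*I))² = (-11 + (-108 - 27*I))² = (-119 - 27*I)²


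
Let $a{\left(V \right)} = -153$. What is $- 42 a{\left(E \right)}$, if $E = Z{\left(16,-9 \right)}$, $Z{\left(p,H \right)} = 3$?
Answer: $6426$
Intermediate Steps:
$E = 3$
$- 42 a{\left(E \right)} = \left(-42\right) \left(-153\right) = 6426$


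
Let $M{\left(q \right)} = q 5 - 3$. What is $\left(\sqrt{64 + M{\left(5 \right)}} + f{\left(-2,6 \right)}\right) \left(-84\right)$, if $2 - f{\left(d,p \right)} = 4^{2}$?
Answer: $1176 - 84 \sqrt{86} \approx 397.02$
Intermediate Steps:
$M{\left(q \right)} = -3 + 5 q$ ($M{\left(q \right)} = 5 q - 3 = -3 + 5 q$)
$f{\left(d,p \right)} = -14$ ($f{\left(d,p \right)} = 2 - 4^{2} = 2 - 16 = -14$)
$\left(\sqrt{64 + M{\left(5 \right)}} + f{\left(-2,6 \right)}\right) \left(-84\right) = \left(\sqrt{64 + \left(-3 + 5 \cdot 5\right)} - 14\right) \left(-84\right) = \left(\sqrt{64 + \left(-3 + 25\right)} - 14\right) \left(-84\right) = \left(\sqrt{64 + 22} - 14\right) \left(-84\right) = \left(\sqrt{86} - 14\right) \left(-84\right) = \left(-14 + \sqrt{86}\right) \left(-84\right) = 1176 - 84 \sqrt{86}$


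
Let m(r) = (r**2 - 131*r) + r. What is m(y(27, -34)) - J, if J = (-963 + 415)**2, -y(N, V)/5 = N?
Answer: -264529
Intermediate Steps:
y(N, V) = -5*N
m(r) = r**2 - 130*r
J = 300304 (J = (-548)**2 = 300304)
m(y(27, -34)) - J = (-5*27)*(-130 - 5*27) - 1*300304 = -135*(-130 - 135) - 300304 = -135*(-265) - 300304 = 35775 - 300304 = -264529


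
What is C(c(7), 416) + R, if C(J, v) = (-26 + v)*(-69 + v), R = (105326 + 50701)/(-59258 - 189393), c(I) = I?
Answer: 33649783803/248651 ≈ 1.3533e+5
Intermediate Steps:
R = -156027/248651 (R = 156027/(-248651) = 156027*(-1/248651) = -156027/248651 ≈ -0.62749)
C(J, v) = (-69 + v)*(-26 + v)
C(c(7), 416) + R = (1794 + 416**2 - 95*416) - 156027/248651 = (1794 + 173056 - 39520) - 156027/248651 = 135330 - 156027/248651 = 33649783803/248651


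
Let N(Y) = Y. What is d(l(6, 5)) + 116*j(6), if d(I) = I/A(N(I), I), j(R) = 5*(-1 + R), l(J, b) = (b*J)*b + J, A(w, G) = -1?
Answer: 2744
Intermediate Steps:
l(J, b) = J + J*b**2 (l(J, b) = (J*b)*b + J = J*b**2 + J = J + J*b**2)
j(R) = -5 + 5*R
d(I) = -I (d(I) = I/(-1) = I*(-1) = -I)
d(l(6, 5)) + 116*j(6) = -6*(1 + 5**2) + 116*(-5 + 5*6) = -6*(1 + 25) + 116*(-5 + 30) = -6*26 + 116*25 = -1*156 + 2900 = -156 + 2900 = 2744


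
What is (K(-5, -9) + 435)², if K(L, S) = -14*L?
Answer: 255025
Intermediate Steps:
(K(-5, -9) + 435)² = (-14*(-5) + 435)² = (70 + 435)² = 505² = 255025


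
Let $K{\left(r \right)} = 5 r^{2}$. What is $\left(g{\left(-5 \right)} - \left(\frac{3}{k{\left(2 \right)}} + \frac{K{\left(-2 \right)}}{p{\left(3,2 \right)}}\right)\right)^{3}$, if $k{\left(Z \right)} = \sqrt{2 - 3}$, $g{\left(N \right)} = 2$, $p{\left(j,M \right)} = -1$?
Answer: $10054 + 4329 i \approx 10054.0 + 4329.0 i$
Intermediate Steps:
$k{\left(Z \right)} = i$ ($k{\left(Z \right)} = \sqrt{-1} = i$)
$\left(g{\left(-5 \right)} - \left(\frac{3}{k{\left(2 \right)}} + \frac{K{\left(-2 \right)}}{p{\left(3,2 \right)}}\right)\right)^{3} = \left(2 - \left(\frac{3}{i} + \frac{5 \left(-2\right)^{2}}{-1}\right)\right)^{3} = \left(2 - \left(3 \left(- i\right) + 5 \cdot 4 \left(-1\right)\right)\right)^{3} = \left(2 - \left(- 3 i + 20 \left(-1\right)\right)\right)^{3} = \left(2 - \left(- 3 i - 20\right)\right)^{3} = \left(2 - \left(-20 - 3 i\right)\right)^{3} = \left(2 + \left(20 + 3 i\right)\right)^{3} = \left(22 + 3 i\right)^{3}$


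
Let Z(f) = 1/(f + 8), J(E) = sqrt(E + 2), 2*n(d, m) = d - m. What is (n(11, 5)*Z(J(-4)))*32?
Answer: 128/11 - 16*I*sqrt(2)/11 ≈ 11.636 - 2.057*I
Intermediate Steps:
n(d, m) = d/2 - m/2 (n(d, m) = (d - m)/2 = d/2 - m/2)
J(E) = sqrt(2 + E)
Z(f) = 1/(8 + f)
(n(11, 5)*Z(J(-4)))*32 = (((1/2)*11 - 1/2*5)/(8 + sqrt(2 - 4)))*32 = ((11/2 - 5/2)/(8 + sqrt(-2)))*32 = (3/(8 + I*sqrt(2)))*32 = 96/(8 + I*sqrt(2))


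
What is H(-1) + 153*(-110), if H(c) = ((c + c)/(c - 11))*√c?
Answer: -16830 + I/6 ≈ -16830.0 + 0.16667*I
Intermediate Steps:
H(c) = 2*c^(3/2)/(-11 + c) (H(c) = ((2*c)/(-11 + c))*√c = (2*c/(-11 + c))*√c = 2*c^(3/2)/(-11 + c))
H(-1) + 153*(-110) = 2*(-1)^(3/2)/(-11 - 1) + 153*(-110) = 2*(-I)/(-12) - 16830 = 2*(-I)*(-1/12) - 16830 = I/6 - 16830 = -16830 + I/6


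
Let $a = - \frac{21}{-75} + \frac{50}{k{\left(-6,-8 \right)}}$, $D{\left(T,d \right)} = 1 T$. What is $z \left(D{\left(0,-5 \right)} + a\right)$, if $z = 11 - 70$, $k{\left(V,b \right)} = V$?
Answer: $\frac{35636}{75} \approx 475.15$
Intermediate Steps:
$D{\left(T,d \right)} = T$
$z = -59$ ($z = 11 - 70 = -59$)
$a = - \frac{604}{75}$ ($a = - \frac{21}{-75} + \frac{50}{-6} = \left(-21\right) \left(- \frac{1}{75}\right) + 50 \left(- \frac{1}{6}\right) = \frac{7}{25} - \frac{25}{3} = - \frac{604}{75} \approx -8.0533$)
$z \left(D{\left(0,-5 \right)} + a\right) = - 59 \left(0 - \frac{604}{75}\right) = \left(-59\right) \left(- \frac{604}{75}\right) = \frac{35636}{75}$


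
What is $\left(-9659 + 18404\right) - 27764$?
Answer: $-19019$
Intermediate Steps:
$\left(-9659 + 18404\right) - 27764 = 8745 - 27764 = -19019$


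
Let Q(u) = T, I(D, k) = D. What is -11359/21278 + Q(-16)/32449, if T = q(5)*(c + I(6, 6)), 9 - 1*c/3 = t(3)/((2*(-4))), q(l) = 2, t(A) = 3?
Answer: -734271935/1380899644 ≈ -0.53173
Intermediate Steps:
c = 225/8 (c = 27 - 9/(2*(-4)) = 27 - 9/(-8) = 27 - 9*(-1)/8 = 27 - 3*(-3/8) = 27 + 9/8 = 225/8 ≈ 28.125)
T = 273/4 (T = 2*(225/8 + 6) = 2*(273/8) = 273/4 ≈ 68.250)
Q(u) = 273/4
-11359/21278 + Q(-16)/32449 = -11359/21278 + (273/4)/32449 = -11359*1/21278 + (273/4)*(1/32449) = -11359/21278 + 273/129796 = -734271935/1380899644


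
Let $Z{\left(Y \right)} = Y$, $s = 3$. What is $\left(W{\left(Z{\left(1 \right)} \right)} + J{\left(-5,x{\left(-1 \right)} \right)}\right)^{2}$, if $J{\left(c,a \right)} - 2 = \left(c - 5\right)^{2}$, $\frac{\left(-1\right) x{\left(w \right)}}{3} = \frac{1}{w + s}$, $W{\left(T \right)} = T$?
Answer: $10609$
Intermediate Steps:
$x{\left(w \right)} = - \frac{3}{3 + w}$ ($x{\left(w \right)} = - \frac{3}{w + 3} = - \frac{3}{3 + w}$)
$J{\left(c,a \right)} = 2 + \left(-5 + c\right)^{2}$ ($J{\left(c,a \right)} = 2 + \left(c - 5\right)^{2} = 2 + \left(-5 + c\right)^{2}$)
$\left(W{\left(Z{\left(1 \right)} \right)} + J{\left(-5,x{\left(-1 \right)} \right)}\right)^{2} = \left(1 + \left(2 + \left(-5 - 5\right)^{2}\right)\right)^{2} = \left(1 + \left(2 + \left(-10\right)^{2}\right)\right)^{2} = \left(1 + \left(2 + 100\right)\right)^{2} = \left(1 + 102\right)^{2} = 103^{2} = 10609$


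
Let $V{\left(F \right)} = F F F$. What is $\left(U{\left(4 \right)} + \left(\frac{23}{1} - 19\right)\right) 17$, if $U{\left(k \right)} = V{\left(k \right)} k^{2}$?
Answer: $17476$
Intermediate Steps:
$V{\left(F \right)} = F^{3}$ ($V{\left(F \right)} = F^{2} F = F^{3}$)
$U{\left(k \right)} = k^{5}$ ($U{\left(k \right)} = k^{3} k^{2} = k^{5}$)
$\left(U{\left(4 \right)} + \left(\frac{23}{1} - 19\right)\right) 17 = \left(4^{5} + \left(\frac{23}{1} - 19\right)\right) 17 = \left(1024 + \left(23 \cdot 1 - 19\right)\right) 17 = \left(1024 + \left(23 - 19\right)\right) 17 = \left(1024 + 4\right) 17 = 1028 \cdot 17 = 17476$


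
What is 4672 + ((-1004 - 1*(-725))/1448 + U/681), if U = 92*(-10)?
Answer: 4605480977/986088 ≈ 4670.5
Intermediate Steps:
U = -920
4672 + ((-1004 - 1*(-725))/1448 + U/681) = 4672 + ((-1004 - 1*(-725))/1448 - 920/681) = 4672 + ((-1004 + 725)*(1/1448) - 920*1/681) = 4672 + (-279*1/1448 - 920/681) = 4672 + (-279/1448 - 920/681) = 4672 - 1522159/986088 = 4605480977/986088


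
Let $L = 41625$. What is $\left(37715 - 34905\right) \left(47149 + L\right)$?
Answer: $249454940$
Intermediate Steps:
$\left(37715 - 34905\right) \left(47149 + L\right) = \left(37715 - 34905\right) \left(47149 + 41625\right) = 2810 \cdot 88774 = 249454940$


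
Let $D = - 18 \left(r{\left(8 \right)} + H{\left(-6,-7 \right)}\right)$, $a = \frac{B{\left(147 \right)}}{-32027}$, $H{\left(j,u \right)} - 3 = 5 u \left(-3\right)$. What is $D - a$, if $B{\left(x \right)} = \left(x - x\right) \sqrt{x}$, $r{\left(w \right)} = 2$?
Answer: $-1980$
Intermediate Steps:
$B{\left(x \right)} = 0$ ($B{\left(x \right)} = 0 \sqrt{x} = 0$)
$H{\left(j,u \right)} = 3 - 15 u$ ($H{\left(j,u \right)} = 3 + 5 u \left(-3\right) = 3 - 15 u$)
$a = 0$ ($a = \frac{0}{-32027} = 0 \left(- \frac{1}{32027}\right) = 0$)
$D = -1980$ ($D = - 18 \left(2 + \left(3 - -105\right)\right) = - 18 \left(2 + \left(3 + 105\right)\right) = - 18 \left(2 + 108\right) = \left(-18\right) 110 = -1980$)
$D - a = -1980 - 0 = -1980 + 0 = -1980$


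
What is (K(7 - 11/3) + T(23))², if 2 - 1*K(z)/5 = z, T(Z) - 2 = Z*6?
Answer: 160000/9 ≈ 17778.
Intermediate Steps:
T(Z) = 2 + 6*Z (T(Z) = 2 + Z*6 = 2 + 6*Z)
K(z) = 10 - 5*z
(K(7 - 11/3) + T(23))² = ((10 - 5*(7 - 11/3)) + (2 + 6*23))² = ((10 - 5*(7 - 11/3)) + (2 + 138))² = ((10 - 5*(7 - 1*11/3)) + 140)² = ((10 - 5*(7 - 11/3)) + 140)² = ((10 - 5*10/3) + 140)² = ((10 - 50/3) + 140)² = (-20/3 + 140)² = (400/3)² = 160000/9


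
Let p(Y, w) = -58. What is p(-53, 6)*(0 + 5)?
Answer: -290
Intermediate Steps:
p(-53, 6)*(0 + 5) = -58*(0 + 5) = -58*5 = -290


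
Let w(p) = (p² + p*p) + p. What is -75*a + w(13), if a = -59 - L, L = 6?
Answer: 5226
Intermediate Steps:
w(p) = p + 2*p² (w(p) = (p² + p²) + p = 2*p² + p = p + 2*p²)
a = -65 (a = -59 - 1*6 = -59 - 6 = -65)
-75*a + w(13) = -75*(-65) + 13*(1 + 2*13) = 4875 + 13*(1 + 26) = 4875 + 13*27 = 4875 + 351 = 5226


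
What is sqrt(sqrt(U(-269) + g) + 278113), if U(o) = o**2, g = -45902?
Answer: sqrt(278113 + sqrt(26459)) ≈ 527.52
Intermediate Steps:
sqrt(sqrt(U(-269) + g) + 278113) = sqrt(sqrt((-269)**2 - 45902) + 278113) = sqrt(sqrt(72361 - 45902) + 278113) = sqrt(sqrt(26459) + 278113) = sqrt(278113 + sqrt(26459))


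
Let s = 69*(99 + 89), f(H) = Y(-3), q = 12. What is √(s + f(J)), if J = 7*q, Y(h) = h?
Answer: 3*√1441 ≈ 113.88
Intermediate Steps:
J = 84 (J = 7*12 = 84)
f(H) = -3
s = 12972 (s = 69*188 = 12972)
√(s + f(J)) = √(12972 - 3) = √12969 = 3*√1441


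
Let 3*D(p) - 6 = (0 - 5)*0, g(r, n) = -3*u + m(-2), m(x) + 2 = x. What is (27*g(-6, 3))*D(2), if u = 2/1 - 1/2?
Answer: -459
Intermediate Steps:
u = 3/2 (u = 2*1 - 1*½ = 2 - ½ = 3/2 ≈ 1.5000)
m(x) = -2 + x
g(r, n) = -17/2 (g(r, n) = -3*3/2 + (-2 - 2) = -9/2 - 4 = -17/2)
D(p) = 2 (D(p) = 2 + ((0 - 5)*0)/3 = 2 + (-5*0)/3 = 2 + (⅓)*0 = 2 + 0 = 2)
(27*g(-6, 3))*D(2) = (27*(-17/2))*2 = -459/2*2 = -459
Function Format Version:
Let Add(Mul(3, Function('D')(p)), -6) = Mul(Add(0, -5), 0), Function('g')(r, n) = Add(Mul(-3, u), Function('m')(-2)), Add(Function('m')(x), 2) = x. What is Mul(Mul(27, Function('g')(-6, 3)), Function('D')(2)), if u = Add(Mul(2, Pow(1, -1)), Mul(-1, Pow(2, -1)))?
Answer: -459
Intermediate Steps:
u = Rational(3, 2) (u = Add(Mul(2, 1), Mul(-1, Rational(1, 2))) = Add(2, Rational(-1, 2)) = Rational(3, 2) ≈ 1.5000)
Function('m')(x) = Add(-2, x)
Function('g')(r, n) = Rational(-17, 2) (Function('g')(r, n) = Add(Mul(-3, Rational(3, 2)), Add(-2, -2)) = Add(Rational(-9, 2), -4) = Rational(-17, 2))
Function('D')(p) = 2 (Function('D')(p) = Add(2, Mul(Rational(1, 3), Mul(Add(0, -5), 0))) = Add(2, Mul(Rational(1, 3), Mul(-5, 0))) = Add(2, Mul(Rational(1, 3), 0)) = Add(2, 0) = 2)
Mul(Mul(27, Function('g')(-6, 3)), Function('D')(2)) = Mul(Mul(27, Rational(-17, 2)), 2) = Mul(Rational(-459, 2), 2) = -459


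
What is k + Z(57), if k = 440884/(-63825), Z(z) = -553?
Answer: -35736109/63825 ≈ -559.91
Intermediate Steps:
k = -440884/63825 (k = 440884*(-1/63825) = -440884/63825 ≈ -6.9077)
k + Z(57) = -440884/63825 - 553 = -35736109/63825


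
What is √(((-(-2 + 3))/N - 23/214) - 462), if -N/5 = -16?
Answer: I*√2116324645/2140 ≈ 21.497*I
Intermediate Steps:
N = 80 (N = -5*(-16) = 80)
√(((-(-2 + 3))/N - 23/214) - 462) = √((-(-2 + 3)/80 - 23/214) - 462) = √((-1*1*(1/80) - 23*1/214) - 462) = √((-1*1/80 - 23/214) - 462) = √((-1/80 - 23/214) - 462) = √(-1027/8560 - 462) = √(-3955747/8560) = I*√2116324645/2140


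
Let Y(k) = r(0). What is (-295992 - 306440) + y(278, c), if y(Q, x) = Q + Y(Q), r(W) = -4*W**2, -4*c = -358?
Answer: -602154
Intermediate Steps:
c = 179/2 (c = -1/4*(-358) = 179/2 ≈ 89.500)
Y(k) = 0 (Y(k) = -4*0**2 = -4*0 = 0)
y(Q, x) = Q (y(Q, x) = Q + 0 = Q)
(-295992 - 306440) + y(278, c) = (-295992 - 306440) + 278 = -602432 + 278 = -602154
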